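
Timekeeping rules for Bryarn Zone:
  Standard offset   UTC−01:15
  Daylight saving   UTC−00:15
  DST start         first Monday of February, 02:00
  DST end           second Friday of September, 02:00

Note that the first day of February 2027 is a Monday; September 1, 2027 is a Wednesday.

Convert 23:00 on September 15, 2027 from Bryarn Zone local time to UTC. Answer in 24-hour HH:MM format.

00:15

1 February 2027 is a Monday, so the first Monday is February 1.
1 September 2027 is a Wednesday, so the first Friday is September 3 and the second is September 10.
September 15, 2027 does not fall between 1 February and 10 September, so daylight saving is not in effect and Bryarn Zone is at UTC−01:15.
23:00 local + 1h15m = 00:15 UTC (rolling into the next day, 16 September 2027).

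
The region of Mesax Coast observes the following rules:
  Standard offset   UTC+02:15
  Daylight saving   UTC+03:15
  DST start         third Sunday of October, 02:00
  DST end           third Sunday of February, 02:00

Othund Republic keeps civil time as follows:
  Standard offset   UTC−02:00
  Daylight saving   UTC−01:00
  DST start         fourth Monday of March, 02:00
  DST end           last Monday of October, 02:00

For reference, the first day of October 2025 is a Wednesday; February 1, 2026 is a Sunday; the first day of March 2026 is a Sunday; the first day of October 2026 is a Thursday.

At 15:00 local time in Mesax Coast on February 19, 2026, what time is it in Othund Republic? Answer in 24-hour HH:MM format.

1 October 2025 is a Wednesday, so the first Sunday is October 5 and the third is October 19.
1 February 2026 is a Sunday, so the first Sunday is February 1 and the third is February 15.
February 19, 2026 does not fall between 19 October 2025 and 15 February 2026, so daylight saving is not in effect and Mesax Coast is at UTC+02:15.
15:00 Mesax Coast − 2h15m = 12:45 UTC.
1 March 2026 is a Sunday, so the first Monday is March 2 and the fourth is March 23.
1 October 2026 is a Thursday, so Mondays fall on 5, 12, 19, 26; the last is October 26.
At the standard offset (UTC−02:00), 12:45 UTC − 2h = 10:45 Othund Republic standard time.
Daylight saving runs 23 March – 26 October; the standard-time date in Othund Republic, February 19, 2026, is outside that window, so Othund Republic is on standard time at UTC−02:00.
12:45 UTC − 2h = 10:45 Othund Republic.

10:45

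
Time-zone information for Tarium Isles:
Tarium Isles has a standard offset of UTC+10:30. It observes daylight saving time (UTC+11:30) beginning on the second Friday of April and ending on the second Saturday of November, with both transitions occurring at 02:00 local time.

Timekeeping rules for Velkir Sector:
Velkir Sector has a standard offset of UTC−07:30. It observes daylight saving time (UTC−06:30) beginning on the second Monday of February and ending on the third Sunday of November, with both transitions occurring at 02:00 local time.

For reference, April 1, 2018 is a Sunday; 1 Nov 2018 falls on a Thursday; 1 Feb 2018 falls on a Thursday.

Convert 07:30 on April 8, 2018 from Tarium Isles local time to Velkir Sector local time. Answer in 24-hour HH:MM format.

14:30

1 April 2018 is a Sunday, so the first Friday is April 6 and the second is April 13.
1 November 2018 is a Thursday, so the first Saturday is November 3 and the second is November 10.
April 8, 2018 is outside the daylight-saving period (13 April – 10 November), so Tarium Isles is on standard time, UTC+10:30.
07:30 Tarium Isles − 10h30m = 21:00 UTC (rolling into the previous day, 7 April 2018).
1 February 2018 is a Thursday, so the first Monday is February 5 and the second is February 12.
1 November 2018 is a Thursday, so the first Sunday is November 4 and the third is November 18.
At the standard offset (UTC−07:30), 21:00 UTC − 7h30m = 13:30 Velkir Sector standard time.
Daylight saving runs 12 February – 18 November; the standard-time date in Velkir Sector, April 7, 2018, is inside that window, so Velkir Sector is at UTC−06:30.
21:00 UTC − 6h30m = 14:30 Velkir Sector.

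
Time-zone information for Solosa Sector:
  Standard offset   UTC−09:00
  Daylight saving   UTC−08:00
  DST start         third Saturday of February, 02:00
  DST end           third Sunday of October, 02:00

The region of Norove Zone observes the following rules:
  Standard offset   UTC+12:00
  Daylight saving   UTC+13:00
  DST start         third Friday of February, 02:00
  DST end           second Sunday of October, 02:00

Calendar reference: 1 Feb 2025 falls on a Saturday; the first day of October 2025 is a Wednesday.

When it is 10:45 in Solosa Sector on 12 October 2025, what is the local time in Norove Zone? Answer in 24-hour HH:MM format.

06:45

1 February 2025 is a Saturday, so the first Saturday is February 1 and the third is February 15.
1 October 2025 is a Wednesday, so the first Sunday is October 5 and the third is October 19.
12 October 2025 lies within the daylight-saving period (15 February – 19 October), so Solosa Sector is on daylight time, UTC−08:00.
10:45 Solosa Sector + 8h = 18:45 UTC.
1 February 2025 is a Saturday, so the first Friday is February 7 and the third is February 21.
1 October 2025 is a Wednesday, so the first Sunday is October 5 and the second is October 12.
At the standard offset (UTC+12:00), 18:45 UTC + 12h = 06:45 Norove Zone standard time (rolling into the next day, 13 October 2025).
The standard-time date in Norove Zone, 13 October 2025, does not fall between 21 February and 12 October, so daylight saving is not in effect and Norove Zone is at UTC+12:00.
18:45 UTC + 12h = 06:45 Norove Zone (rolling into the next day, 13 October 2025).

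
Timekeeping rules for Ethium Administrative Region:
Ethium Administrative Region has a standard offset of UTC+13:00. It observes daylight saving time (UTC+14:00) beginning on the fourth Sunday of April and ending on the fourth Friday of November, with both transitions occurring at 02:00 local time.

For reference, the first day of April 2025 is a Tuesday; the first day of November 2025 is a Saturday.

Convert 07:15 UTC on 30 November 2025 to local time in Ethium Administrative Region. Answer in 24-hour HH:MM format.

1 April 2025 is a Tuesday, so the first Sunday is April 6 and the fourth is April 27.
1 November 2025 is a Saturday, so the first Friday is November 7 and the fourth is November 28.
At the standard offset (UTC+13:00), 07:15 UTC + 13h = 20:15 Ethium Administrative Region standard time.
The standard-time date in Ethium Administrative Region, 30 November 2025, is outside the daylight-saving period (27 April – 28 November), so Ethium Administrative Region is on standard time, UTC+13:00.
07:15 UTC + 13h = 20:15 local.

20:15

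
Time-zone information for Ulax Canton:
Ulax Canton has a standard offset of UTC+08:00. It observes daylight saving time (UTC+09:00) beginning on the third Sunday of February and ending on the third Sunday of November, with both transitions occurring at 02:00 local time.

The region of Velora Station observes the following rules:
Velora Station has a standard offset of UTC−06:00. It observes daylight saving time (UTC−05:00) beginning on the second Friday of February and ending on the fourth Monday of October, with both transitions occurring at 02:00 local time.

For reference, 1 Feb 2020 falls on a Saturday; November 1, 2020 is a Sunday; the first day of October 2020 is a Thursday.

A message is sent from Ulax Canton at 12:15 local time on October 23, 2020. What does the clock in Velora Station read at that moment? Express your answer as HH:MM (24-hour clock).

22:15

1 February 2020 is a Saturday, so the first Sunday is February 2 and the third is February 16.
1 November 2020 is a Sunday, so the first Sunday is November 1 and the third is November 15.
October 23, 2020 lies within the daylight-saving period (16 February – 15 November), so Ulax Canton is on daylight time, UTC+09:00.
12:15 Ulax Canton − 9h = 03:15 UTC.
1 February 2020 is a Saturday, so the first Friday is February 7 and the second is February 14.
1 October 2020 is a Thursday, so the first Monday is October 5 and the fourth is October 26.
At the standard offset (UTC−06:00), 03:15 UTC − 6h = 21:15 Velora Station standard time (rolling into the previous day, 22 October 2020).
The standard-time date in Velora Station, October 22, 2020, falls between 14 February and 26 October, so daylight saving is in effect and Velora Station is at UTC−05:00.
03:15 UTC − 5h = 22:15 Velora Station (rolling into the previous day, 22 October 2020).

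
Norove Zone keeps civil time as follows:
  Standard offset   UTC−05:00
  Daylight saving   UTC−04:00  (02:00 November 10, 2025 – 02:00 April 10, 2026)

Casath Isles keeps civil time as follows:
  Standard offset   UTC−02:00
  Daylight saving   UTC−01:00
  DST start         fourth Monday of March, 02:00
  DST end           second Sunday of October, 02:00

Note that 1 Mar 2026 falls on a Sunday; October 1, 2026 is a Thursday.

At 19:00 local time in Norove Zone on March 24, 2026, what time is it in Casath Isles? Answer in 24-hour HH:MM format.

22:00

March 24, 2026 lies within the daylight-saving period (10 November 2025 – 10 April 2026), so Norove Zone is on daylight time, UTC−04:00.
19:00 Norove Zone + 4h = 23:00 UTC.
1 March 2026 is a Sunday, so the first Monday is March 2 and the fourth is March 23.
1 October 2026 is a Thursday, so the first Sunday is October 4 and the second is October 11.
At the standard offset (UTC−02:00), 23:00 UTC − 2h = 21:00 Casath Isles standard time.
The standard-time date in Casath Isles, March 24, 2026, falls between 23 March and 11 October, so daylight saving is in effect and Casath Isles is at UTC−01:00.
23:00 UTC − 1h = 22:00 Casath Isles.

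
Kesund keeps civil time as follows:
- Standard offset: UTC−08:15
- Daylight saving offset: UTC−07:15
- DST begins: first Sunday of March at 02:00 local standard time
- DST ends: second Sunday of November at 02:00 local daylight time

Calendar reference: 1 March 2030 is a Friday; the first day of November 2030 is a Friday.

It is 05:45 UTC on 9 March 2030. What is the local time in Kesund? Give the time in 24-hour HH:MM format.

22:30

1 March 2030 is a Friday, so the first Sunday is March 3.
1 November 2030 is a Friday, so the first Sunday is November 3 and the second is November 10.
At the standard offset (UTC−08:15), 05:45 UTC − 8h15m = 21:30 Kesund standard time (rolling into the previous day, 8 March 2030).
Daylight saving runs 3 March – 10 November; the standard-time date in Kesund, 8 March 2030, is inside that window, so Kesund is at UTC−07:15.
05:45 UTC − 7h15m = 22:30 local (rolling into the previous day, 8 March 2030).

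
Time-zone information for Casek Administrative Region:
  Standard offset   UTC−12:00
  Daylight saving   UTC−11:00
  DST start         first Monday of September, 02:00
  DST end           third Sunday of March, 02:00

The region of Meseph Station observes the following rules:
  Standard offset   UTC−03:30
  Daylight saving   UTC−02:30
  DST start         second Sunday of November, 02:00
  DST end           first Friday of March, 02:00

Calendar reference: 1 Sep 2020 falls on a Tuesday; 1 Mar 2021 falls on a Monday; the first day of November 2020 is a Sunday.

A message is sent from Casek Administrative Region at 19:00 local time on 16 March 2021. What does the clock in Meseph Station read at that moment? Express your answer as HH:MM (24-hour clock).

1 September 2020 is a Tuesday, so the first Monday is September 7.
1 March 2021 is a Monday, so the first Sunday is March 7 and the third is March 21.
Daylight saving runs 7 September 2020 – 21 March 2021; 16 March 2021 is inside that window, so Casek Administrative Region is at UTC−11:00.
19:00 Casek Administrative Region + 11h = 06:00 UTC (rolling into the next day, 17 March 2021).
1 November 2020 is a Sunday, so the first Sunday is November 1 and the second is November 8.
1 March 2021 is a Monday, so the first Friday is March 5.
At the standard offset (UTC−03:30), 06:00 UTC − 3h30m = 02:30 Meseph Station standard time.
The standard-time date in Meseph Station, 17 March 2021, is outside the daylight-saving period (8 November 2020 – 5 March 2021), so Meseph Station is on standard time, UTC−03:30.
06:00 UTC − 3h30m = 02:30 Meseph Station.

02:30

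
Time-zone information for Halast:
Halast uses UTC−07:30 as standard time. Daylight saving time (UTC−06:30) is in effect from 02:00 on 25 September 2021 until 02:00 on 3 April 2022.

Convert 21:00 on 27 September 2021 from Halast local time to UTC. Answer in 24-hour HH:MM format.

03:30

Daylight saving runs 25 September 2021 – 3 April 2022; 27 September 2021 is inside that window, so Halast is at UTC−06:30.
21:00 local + 6h30m = 03:30 UTC (rolling into the next day, 28 September 2021).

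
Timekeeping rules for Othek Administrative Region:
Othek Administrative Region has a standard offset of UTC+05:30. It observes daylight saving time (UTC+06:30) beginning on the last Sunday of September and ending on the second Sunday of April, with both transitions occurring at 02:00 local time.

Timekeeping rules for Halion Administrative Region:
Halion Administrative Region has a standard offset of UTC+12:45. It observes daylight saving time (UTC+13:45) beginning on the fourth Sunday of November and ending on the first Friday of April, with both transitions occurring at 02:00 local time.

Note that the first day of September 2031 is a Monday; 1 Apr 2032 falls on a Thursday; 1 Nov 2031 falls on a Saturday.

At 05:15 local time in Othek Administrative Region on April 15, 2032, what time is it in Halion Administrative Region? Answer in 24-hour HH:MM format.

1 September 2031 is a Monday, so Sundays fall on 7, 14, 21, 28; the last is September 28.
1 April 2032 is a Thursday, so the first Sunday is April 4 and the second is April 11.
Daylight saving runs 28 September 2031 – 11 April 2032; April 15, 2032 is outside that window, so Othek Administrative Region is on standard time at UTC+05:30.
05:15 Othek Administrative Region − 5h30m = 23:45 UTC (rolling into the previous day, 14 April 2032).
1 November 2031 is a Saturday, so the first Sunday is November 2 and the fourth is November 23.
1 April 2032 is a Thursday, so the first Friday is April 2.
At the standard offset (UTC+12:45), 23:45 UTC + 12h45m = 12:30 Halion Administrative Region standard time (rolling into the next day, 15 April 2032).
The standard-time date in Halion Administrative Region, April 15, 2032, does not fall between 23 November 2031 and 2 April 2032, so daylight saving is not in effect and Halion Administrative Region is at UTC+12:45.
23:45 UTC + 12h45m = 12:30 Halion Administrative Region (rolling into the next day, 15 April 2032).

12:30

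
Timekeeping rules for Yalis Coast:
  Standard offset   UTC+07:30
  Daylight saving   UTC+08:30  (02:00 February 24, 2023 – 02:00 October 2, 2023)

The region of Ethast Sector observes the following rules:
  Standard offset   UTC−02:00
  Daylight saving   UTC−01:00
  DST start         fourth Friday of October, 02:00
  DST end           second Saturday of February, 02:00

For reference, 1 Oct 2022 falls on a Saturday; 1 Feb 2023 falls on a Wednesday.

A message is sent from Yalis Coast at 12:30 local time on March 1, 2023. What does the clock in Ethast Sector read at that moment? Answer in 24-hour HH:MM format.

March 1, 2023 falls between 24 February and 2 October, so daylight saving is in effect and Yalis Coast is at UTC+08:30.
12:30 Yalis Coast − 8h30m = 04:00 UTC.
1 October 2022 is a Saturday, so the first Friday is October 7 and the fourth is October 28.
1 February 2023 is a Wednesday, so the first Saturday is February 4 and the second is February 11.
At the standard offset (UTC−02:00), 04:00 UTC − 2h = 02:00 Ethast Sector standard time.
The standard-time date in Ethast Sector, March 1, 2023, is outside the daylight-saving period (28 October 2022 – 11 February 2023), so Ethast Sector is on standard time, UTC−02:00.
04:00 UTC − 2h = 02:00 Ethast Sector.

02:00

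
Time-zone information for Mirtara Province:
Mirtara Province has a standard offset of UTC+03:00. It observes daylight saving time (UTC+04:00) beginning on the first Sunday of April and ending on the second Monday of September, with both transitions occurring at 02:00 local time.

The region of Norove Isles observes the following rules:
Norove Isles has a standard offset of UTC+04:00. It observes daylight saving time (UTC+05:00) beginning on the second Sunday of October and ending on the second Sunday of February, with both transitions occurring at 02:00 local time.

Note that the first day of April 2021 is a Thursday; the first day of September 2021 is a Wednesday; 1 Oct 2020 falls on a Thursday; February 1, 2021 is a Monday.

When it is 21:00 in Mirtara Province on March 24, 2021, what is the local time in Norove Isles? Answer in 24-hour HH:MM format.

1 April 2021 is a Thursday, so the first Sunday is April 4.
1 September 2021 is a Wednesday, so the first Monday is September 6 and the second is September 13.
March 24, 2021 is outside the daylight-saving period (4 April – 13 September), so Mirtara Province is on standard time, UTC+03:00.
21:00 Mirtara Province − 3h = 18:00 UTC.
1 October 2020 is a Thursday, so the first Sunday is October 4 and the second is October 11.
1 February 2021 is a Monday, so the first Sunday is February 7 and the second is February 14.
At the standard offset (UTC+04:00), 18:00 UTC + 4h = 22:00 Norove Isles standard time.
Daylight saving runs 11 October 2020 – 14 February 2021; the standard-time date in Norove Isles, March 24, 2021, is outside that window, so Norove Isles is on standard time at UTC+04:00.
18:00 UTC + 4h = 22:00 Norove Isles.

22:00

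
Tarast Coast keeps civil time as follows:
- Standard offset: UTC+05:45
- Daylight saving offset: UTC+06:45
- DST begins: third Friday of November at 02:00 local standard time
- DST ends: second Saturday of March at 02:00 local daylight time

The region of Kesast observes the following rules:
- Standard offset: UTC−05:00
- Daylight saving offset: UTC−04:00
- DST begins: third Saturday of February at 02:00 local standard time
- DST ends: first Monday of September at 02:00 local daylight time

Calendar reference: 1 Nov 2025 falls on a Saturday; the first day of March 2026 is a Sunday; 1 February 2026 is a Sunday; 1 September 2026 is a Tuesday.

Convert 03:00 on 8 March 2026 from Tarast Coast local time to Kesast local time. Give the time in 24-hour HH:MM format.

16:15

1 November 2025 is a Saturday, so the first Friday is November 7 and the third is November 21.
1 March 2026 is a Sunday, so the first Saturday is March 7 and the second is March 14.
8 March 2026 falls between 21 November 2025 and 14 March 2026, so daylight saving is in effect and Tarast Coast is at UTC+06:45.
03:00 Tarast Coast − 6h45m = 20:15 UTC (rolling into the previous day, 7 March 2026).
1 February 2026 is a Sunday, so the first Saturday is February 7 and the third is February 21.
1 September 2026 is a Tuesday, so the first Monday is September 7.
At the standard offset (UTC−05:00), 20:15 UTC − 5h = 15:15 Kesast standard time.
The standard-time date in Kesast, 7 March 2026, lies within the daylight-saving period (21 February – 7 September), so Kesast is on daylight time, UTC−04:00.
20:15 UTC − 4h = 16:15 Kesast.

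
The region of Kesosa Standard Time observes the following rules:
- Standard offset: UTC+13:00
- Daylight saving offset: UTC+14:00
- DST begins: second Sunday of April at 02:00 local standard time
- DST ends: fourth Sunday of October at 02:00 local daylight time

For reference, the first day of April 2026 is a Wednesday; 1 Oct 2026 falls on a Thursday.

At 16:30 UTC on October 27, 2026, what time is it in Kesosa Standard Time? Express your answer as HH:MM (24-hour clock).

1 April 2026 is a Wednesday, so the first Sunday is April 5 and the second is April 12.
1 October 2026 is a Thursday, so the first Sunday is October 4 and the fourth is October 25.
At the standard offset (UTC+13:00), 16:30 UTC + 13h = 05:30 Kesosa Standard Time standard time (rolling into the next day, 28 October 2026).
Daylight saving runs 12 April – 25 October; the standard-time date in Kesosa Standard Time, October 28, 2026, is outside that window, so Kesosa Standard Time is on standard time at UTC+13:00.
16:30 UTC + 13h = 05:30 local (rolling into the next day, 28 October 2026).

05:30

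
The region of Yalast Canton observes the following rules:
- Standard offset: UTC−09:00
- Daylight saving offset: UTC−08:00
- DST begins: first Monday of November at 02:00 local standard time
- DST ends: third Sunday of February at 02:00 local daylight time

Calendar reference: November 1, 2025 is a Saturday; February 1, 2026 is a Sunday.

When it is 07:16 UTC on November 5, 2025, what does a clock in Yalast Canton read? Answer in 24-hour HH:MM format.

23:16

1 November 2025 is a Saturday, so the first Monday is November 3.
1 February 2026 is a Sunday, so the first Sunday is February 1 and the third is February 15.
At the standard offset (UTC−09:00), 07:16 UTC − 9h = 22:16 Yalast Canton standard time (rolling into the previous day, 4 November 2025).
The standard-time date in Yalast Canton, November 4, 2025, lies within the daylight-saving period (3 November 2025 – 15 February 2026), so Yalast Canton is on daylight time, UTC−08:00.
07:16 UTC − 8h = 23:16 local (rolling into the previous day, 4 November 2025).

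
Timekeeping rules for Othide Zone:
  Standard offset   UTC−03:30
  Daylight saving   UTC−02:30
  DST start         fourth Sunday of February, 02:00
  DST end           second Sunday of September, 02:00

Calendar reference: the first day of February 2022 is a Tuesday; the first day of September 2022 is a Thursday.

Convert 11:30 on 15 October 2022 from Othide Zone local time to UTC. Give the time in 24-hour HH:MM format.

15:00

1 February 2022 is a Tuesday, so the first Sunday is February 6 and the fourth is February 27.
1 September 2022 is a Thursday, so the first Sunday is September 4 and the second is September 11.
Daylight saving runs 27 February – 11 September; 15 October 2022 is outside that window, so Othide Zone is on standard time at UTC−03:30.
11:30 local + 3h30m = 15:00 UTC.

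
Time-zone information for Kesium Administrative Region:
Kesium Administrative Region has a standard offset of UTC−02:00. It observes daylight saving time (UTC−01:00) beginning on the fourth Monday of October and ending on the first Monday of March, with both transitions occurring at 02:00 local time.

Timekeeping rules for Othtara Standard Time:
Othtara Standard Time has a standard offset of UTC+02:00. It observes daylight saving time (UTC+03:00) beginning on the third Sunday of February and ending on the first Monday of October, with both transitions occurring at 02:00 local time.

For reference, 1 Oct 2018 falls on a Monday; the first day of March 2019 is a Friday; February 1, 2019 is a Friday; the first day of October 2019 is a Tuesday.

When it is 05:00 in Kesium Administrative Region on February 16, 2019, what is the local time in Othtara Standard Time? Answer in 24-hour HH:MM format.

1 October 2018 is a Monday, so the first Monday is October 1 and the fourth is October 22.
1 March 2019 is a Friday, so the first Monday is March 4.
February 16, 2019 falls between 22 October 2018 and 4 March 2019, so daylight saving is in effect and Kesium Administrative Region is at UTC−01:00.
05:00 Kesium Administrative Region + 1h = 06:00 UTC.
1 February 2019 is a Friday, so the first Sunday is February 3 and the third is February 17.
1 October 2019 is a Tuesday, so the first Monday is October 7.
At the standard offset (UTC+02:00), 06:00 UTC + 2h = 08:00 Othtara Standard Time standard time.
The standard-time date in Othtara Standard Time, February 16, 2019, is outside the daylight-saving period (17 February – 7 October), so Othtara Standard Time is on standard time, UTC+02:00.
06:00 UTC + 2h = 08:00 Othtara Standard Time.

08:00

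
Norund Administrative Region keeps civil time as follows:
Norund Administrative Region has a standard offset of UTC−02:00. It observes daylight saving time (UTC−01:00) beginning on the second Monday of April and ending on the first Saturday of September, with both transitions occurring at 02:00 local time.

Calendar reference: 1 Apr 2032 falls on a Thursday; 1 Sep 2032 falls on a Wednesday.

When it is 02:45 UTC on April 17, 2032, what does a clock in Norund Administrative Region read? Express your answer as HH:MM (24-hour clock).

1 April 2032 is a Thursday, so the first Monday is April 5 and the second is April 12.
1 September 2032 is a Wednesday, so the first Saturday is September 4.
At the standard offset (UTC−02:00), 02:45 UTC − 2h = 00:45 Norund Administrative Region standard time.
Daylight saving runs 12 April – 4 September; the standard-time date in Norund Administrative Region, April 17, 2032, is inside that window, so Norund Administrative Region is at UTC−01:00.
02:45 UTC − 1h = 01:45 local.

01:45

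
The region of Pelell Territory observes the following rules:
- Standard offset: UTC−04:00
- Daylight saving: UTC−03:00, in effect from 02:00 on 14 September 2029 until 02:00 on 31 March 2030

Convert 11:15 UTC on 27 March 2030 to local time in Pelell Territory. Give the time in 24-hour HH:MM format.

08:15

At the standard offset (UTC−04:00), 11:15 UTC − 4h = 07:15 Pelell Territory standard time.
Daylight saving runs 14 September 2029 – 31 March 2030; the standard-time date in Pelell Territory, 27 March 2030, is inside that window, so Pelell Territory is at UTC−03:00.
11:15 UTC − 3h = 08:15 local.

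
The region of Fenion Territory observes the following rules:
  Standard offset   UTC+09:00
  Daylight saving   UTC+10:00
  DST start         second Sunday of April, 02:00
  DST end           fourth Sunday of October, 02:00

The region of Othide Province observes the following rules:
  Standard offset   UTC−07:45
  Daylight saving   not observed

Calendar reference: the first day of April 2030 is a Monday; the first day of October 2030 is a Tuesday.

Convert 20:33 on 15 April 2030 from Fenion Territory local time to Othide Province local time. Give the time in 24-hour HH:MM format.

02:48

1 April 2030 is a Monday, so the first Sunday is April 7 and the second is April 14.
1 October 2030 is a Tuesday, so the first Sunday is October 6 and the fourth is October 27.
15 April 2030 falls between 14 April and 27 October, so daylight saving is in effect and Fenion Territory is at UTC+10:00.
20:33 Fenion Territory − 10h = 10:33 UTC.
Othide Province stays on UTC−07:45 all year.
10:33 UTC − 7h45m = 02:48 Othide Province.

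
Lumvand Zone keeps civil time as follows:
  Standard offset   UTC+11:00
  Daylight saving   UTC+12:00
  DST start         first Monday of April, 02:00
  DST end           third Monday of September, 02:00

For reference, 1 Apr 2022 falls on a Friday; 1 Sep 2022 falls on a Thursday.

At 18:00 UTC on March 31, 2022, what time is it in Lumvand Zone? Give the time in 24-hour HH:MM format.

05:00

1 April 2022 is a Friday, so the first Monday is April 4.
1 September 2022 is a Thursday, so the first Monday is September 5 and the third is September 19.
At the standard offset (UTC+11:00), 18:00 UTC + 11h = 05:00 Lumvand Zone standard time (rolling into the next day, 1 April 2022).
The standard-time date in Lumvand Zone, April 1, 2022, does not fall between 4 April and 19 September, so daylight saving is not in effect and Lumvand Zone is at UTC+11:00.
18:00 UTC + 11h = 05:00 local (rolling into the next day, 1 April 2022).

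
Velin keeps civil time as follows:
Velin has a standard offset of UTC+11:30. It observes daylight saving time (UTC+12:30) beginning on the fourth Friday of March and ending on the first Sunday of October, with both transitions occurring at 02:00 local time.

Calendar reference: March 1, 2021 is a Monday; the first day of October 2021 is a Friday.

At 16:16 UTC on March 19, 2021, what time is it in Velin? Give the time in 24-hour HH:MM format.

1 March 2021 is a Monday, so the first Friday is March 5 and the fourth is March 26.
1 October 2021 is a Friday, so the first Sunday is October 3.
At the standard offset (UTC+11:30), 16:16 UTC + 11h30m = 03:46 Velin standard time (rolling into the next day, 20 March 2021).
Daylight saving runs 26 March – 3 October; the standard-time date in Velin, March 20, 2021, is outside that window, so Velin is on standard time at UTC+11:30.
16:16 UTC + 11h30m = 03:46 local (rolling into the next day, 20 March 2021).

03:46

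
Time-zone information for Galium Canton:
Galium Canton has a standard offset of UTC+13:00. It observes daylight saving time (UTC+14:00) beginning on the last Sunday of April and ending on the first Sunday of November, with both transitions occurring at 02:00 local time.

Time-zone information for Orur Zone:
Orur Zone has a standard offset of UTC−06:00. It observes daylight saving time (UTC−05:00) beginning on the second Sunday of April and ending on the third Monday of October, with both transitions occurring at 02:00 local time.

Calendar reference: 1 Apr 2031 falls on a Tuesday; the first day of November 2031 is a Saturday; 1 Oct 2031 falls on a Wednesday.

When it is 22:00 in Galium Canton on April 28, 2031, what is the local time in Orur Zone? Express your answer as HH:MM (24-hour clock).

03:00

1 April 2031 is a Tuesday, so Sundays fall on 6, 13, 20, 27; the last is April 27.
1 November 2031 is a Saturday, so the first Sunday is November 2.
April 28, 2031 lies within the daylight-saving period (27 April – 2 November), so Galium Canton is on daylight time, UTC+14:00.
22:00 Galium Canton − 14h = 08:00 UTC.
1 April 2031 is a Tuesday, so the first Sunday is April 6 and the second is April 13.
1 October 2031 is a Wednesday, so the first Monday is October 6 and the third is October 20.
At the standard offset (UTC−06:00), 08:00 UTC − 6h = 02:00 Orur Zone standard time.
Daylight saving runs 13 April – 20 October; the standard-time date in Orur Zone, April 28, 2031, is inside that window, so Orur Zone is at UTC−05:00.
08:00 UTC − 5h = 03:00 Orur Zone.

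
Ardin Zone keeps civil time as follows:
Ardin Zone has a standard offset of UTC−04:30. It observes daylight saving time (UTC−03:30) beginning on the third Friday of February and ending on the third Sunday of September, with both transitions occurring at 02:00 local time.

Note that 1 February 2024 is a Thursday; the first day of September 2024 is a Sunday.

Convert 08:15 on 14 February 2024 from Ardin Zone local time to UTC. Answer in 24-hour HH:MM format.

1 February 2024 is a Thursday, so the first Friday is February 2 and the third is February 16.
1 September 2024 is a Sunday, so the first Sunday is September 1 and the third is September 15.
14 February 2024 is outside the daylight-saving period (16 February – 15 September), so Ardin Zone is on standard time, UTC−04:30.
08:15 local + 4h30m = 12:45 UTC.

12:45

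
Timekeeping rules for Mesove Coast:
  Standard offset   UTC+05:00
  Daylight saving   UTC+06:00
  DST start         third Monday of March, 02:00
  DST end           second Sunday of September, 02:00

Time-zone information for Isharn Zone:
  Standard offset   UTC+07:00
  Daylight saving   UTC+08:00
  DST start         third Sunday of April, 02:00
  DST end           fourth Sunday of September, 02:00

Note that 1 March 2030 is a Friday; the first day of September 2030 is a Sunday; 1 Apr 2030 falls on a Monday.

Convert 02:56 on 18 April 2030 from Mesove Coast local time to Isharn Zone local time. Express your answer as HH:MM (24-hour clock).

03:56

1 March 2030 is a Friday, so the first Monday is March 4 and the third is March 18.
1 September 2030 is a Sunday, so the first Sunday is September 1 and the second is September 8.
18 April 2030 falls between 18 March and 8 September, so daylight saving is in effect and Mesove Coast is at UTC+06:00.
02:56 Mesove Coast − 6h = 20:56 UTC (rolling into the previous day, 17 April 2030).
1 April 2030 is a Monday, so the first Sunday is April 7 and the third is April 21.
1 September 2030 is a Sunday, so the first Sunday is September 1 and the fourth is September 22.
At the standard offset (UTC+07:00), 20:56 UTC + 7h = 03:56 Isharn Zone standard time (rolling into the next day, 18 April 2030).
The standard-time date in Isharn Zone, 18 April 2030, does not fall between 21 April and 22 September, so daylight saving is not in effect and Isharn Zone is at UTC+07:00.
20:56 UTC + 7h = 03:56 Isharn Zone (rolling into the next day, 18 April 2030).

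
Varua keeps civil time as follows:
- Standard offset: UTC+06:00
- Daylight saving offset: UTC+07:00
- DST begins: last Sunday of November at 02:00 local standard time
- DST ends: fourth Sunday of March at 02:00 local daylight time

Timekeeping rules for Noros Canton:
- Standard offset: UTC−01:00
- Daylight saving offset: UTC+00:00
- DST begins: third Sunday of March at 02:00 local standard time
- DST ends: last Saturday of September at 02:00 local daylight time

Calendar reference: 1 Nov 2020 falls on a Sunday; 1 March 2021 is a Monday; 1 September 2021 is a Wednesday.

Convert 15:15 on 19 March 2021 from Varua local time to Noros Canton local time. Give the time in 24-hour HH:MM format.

1 November 2020 is a Sunday, so Sundays fall on 1, 8, 15, 22, 29; the last is November 29.
1 March 2021 is a Monday, so the first Sunday is March 7 and the fourth is March 28.
19 March 2021 falls between 29 November 2020 and 28 March 2021, so daylight saving is in effect and Varua is at UTC+07:00.
15:15 Varua − 7h = 08:15 UTC.
1 March 2021 is a Monday, so the first Sunday is March 7 and the third is March 21.
1 September 2021 is a Wednesday, so Saturdays fall on 4, 11, 18, 25; the last is September 25.
At the standard offset (UTC−01:00), 08:15 UTC − 1h = 07:15 Noros Canton standard time.
The standard-time date in Noros Canton, 19 March 2021, is outside the daylight-saving period (21 March – 25 September), so Noros Canton is on standard time, UTC−01:00.
08:15 UTC − 1h = 07:15 Noros Canton.

07:15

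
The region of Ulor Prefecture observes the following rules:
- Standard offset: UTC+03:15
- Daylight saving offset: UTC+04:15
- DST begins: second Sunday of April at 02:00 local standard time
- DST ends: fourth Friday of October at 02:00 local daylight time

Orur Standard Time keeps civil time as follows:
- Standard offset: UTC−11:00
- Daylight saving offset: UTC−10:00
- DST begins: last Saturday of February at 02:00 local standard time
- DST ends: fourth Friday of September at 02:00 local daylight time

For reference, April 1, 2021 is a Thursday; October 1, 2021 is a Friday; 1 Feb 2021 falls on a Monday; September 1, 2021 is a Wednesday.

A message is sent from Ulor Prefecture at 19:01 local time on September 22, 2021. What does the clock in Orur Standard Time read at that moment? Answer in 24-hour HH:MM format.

04:46

1 April 2021 is a Thursday, so the first Sunday is April 4 and the second is April 11.
1 October 2021 is a Friday, so the first Friday is October 1 and the fourth is October 22.
September 22, 2021 lies within the daylight-saving period (11 April – 22 October), so Ulor Prefecture is on daylight time, UTC+04:15.
19:01 Ulor Prefecture − 4h15m = 14:46 UTC.
1 February 2021 is a Monday, so Saturdays fall on 6, 13, 20, 27; the last is February 27.
1 September 2021 is a Wednesday, so the first Friday is September 3 and the fourth is September 24.
At the standard offset (UTC−11:00), 14:46 UTC − 11h = 03:46 Orur Standard Time standard time.
The standard-time date in Orur Standard Time, September 22, 2021, lies within the daylight-saving period (27 February – 24 September), so Orur Standard Time is on daylight time, UTC−10:00.
14:46 UTC − 10h = 04:46 Orur Standard Time.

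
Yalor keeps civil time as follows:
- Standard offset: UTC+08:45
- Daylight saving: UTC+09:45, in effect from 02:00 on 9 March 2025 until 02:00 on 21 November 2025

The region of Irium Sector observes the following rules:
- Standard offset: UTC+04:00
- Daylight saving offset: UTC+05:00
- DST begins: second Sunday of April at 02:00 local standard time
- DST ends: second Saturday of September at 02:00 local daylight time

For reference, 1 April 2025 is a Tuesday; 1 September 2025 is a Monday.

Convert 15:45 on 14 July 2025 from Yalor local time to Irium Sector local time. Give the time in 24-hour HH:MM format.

Daylight saving runs 9 March – 21 November; 14 July 2025 is inside that window, so Yalor is at UTC+09:45.
15:45 Yalor − 9h45m = 06:00 UTC.
1 April 2025 is a Tuesday, so the first Sunday is April 6 and the second is April 13.
1 September 2025 is a Monday, so the first Saturday is September 6 and the second is September 13.
At the standard offset (UTC+04:00), 06:00 UTC + 4h = 10:00 Irium Sector standard time.
The standard-time date in Irium Sector, 14 July 2025, lies within the daylight-saving period (13 April – 13 September), so Irium Sector is on daylight time, UTC+05:00.
06:00 UTC + 5h = 11:00 Irium Sector.

11:00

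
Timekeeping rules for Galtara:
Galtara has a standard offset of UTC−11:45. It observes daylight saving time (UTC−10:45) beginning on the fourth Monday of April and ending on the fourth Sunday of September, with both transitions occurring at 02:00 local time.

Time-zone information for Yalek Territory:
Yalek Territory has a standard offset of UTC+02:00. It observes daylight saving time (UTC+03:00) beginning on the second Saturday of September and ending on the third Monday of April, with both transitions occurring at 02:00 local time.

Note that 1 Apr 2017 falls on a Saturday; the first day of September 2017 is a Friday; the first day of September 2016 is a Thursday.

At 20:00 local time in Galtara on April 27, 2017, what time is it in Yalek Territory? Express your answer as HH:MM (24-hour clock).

08:45

1 April 2017 is a Saturday, so the first Monday is April 3 and the fourth is April 24.
1 September 2017 is a Friday, so the first Sunday is September 3 and the fourth is September 24.
April 27, 2017 lies within the daylight-saving period (24 April – 24 September), so Galtara is on daylight time, UTC−10:45.
20:00 Galtara + 10h45m = 06:45 UTC (rolling into the next day, 28 April 2017).
1 September 2016 is a Thursday, so the first Saturday is September 3 and the second is September 10.
1 April 2017 is a Saturday, so the first Monday is April 3 and the third is April 17.
At the standard offset (UTC+02:00), 06:45 UTC + 2h = 08:45 Yalek Territory standard time.
The standard-time date in Yalek Territory, April 28, 2017, is outside the daylight-saving period (10 September 2016 – 17 April 2017), so Yalek Territory is on standard time, UTC+02:00.
06:45 UTC + 2h = 08:45 Yalek Territory.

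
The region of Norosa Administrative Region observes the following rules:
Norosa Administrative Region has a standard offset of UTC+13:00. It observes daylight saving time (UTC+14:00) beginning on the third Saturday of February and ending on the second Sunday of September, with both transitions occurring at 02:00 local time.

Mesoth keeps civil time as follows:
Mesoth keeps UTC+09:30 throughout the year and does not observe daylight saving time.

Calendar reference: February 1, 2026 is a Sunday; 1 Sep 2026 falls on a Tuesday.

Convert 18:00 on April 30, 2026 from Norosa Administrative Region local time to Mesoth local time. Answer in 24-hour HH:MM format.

13:30

1 February 2026 is a Sunday, so the first Saturday is February 7 and the third is February 21.
1 September 2026 is a Tuesday, so the first Sunday is September 6 and the second is September 13.
April 30, 2026 lies within the daylight-saving period (21 February – 13 September), so Norosa Administrative Region is on daylight time, UTC+14:00.
18:00 Norosa Administrative Region − 14h = 04:00 UTC.
Mesoth stays on UTC+09:30 all year.
04:00 UTC + 9h30m = 13:30 Mesoth.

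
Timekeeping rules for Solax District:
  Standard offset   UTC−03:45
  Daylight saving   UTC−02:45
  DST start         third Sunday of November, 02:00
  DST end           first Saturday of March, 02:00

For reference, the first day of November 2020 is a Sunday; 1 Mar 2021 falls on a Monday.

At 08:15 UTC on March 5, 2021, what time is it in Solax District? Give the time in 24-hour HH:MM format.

1 November 2020 is a Sunday, so the first Sunday is November 1 and the third is November 15.
1 March 2021 is a Monday, so the first Saturday is March 6.
At the standard offset (UTC−03:45), 08:15 UTC − 3h45m = 04:30 Solax District standard time.
The standard-time date in Solax District, March 5, 2021, lies within the daylight-saving period (15 November 2020 – 6 March 2021), so Solax District is on daylight time, UTC−02:45.
08:15 UTC − 2h45m = 05:30 local.

05:30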